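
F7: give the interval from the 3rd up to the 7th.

diminished fifth

F7: F-A-C-E♭.
3rd = A; 7th = E♭.
5 letter names make it a fifth; at 6 semitones (a half step narrower than perfect) the quality is diminished.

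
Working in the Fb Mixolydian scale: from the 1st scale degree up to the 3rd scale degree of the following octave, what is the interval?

major tenth

The scale runs Fb Gb Ab Bbb Cb Db Ebb.
1st scale degree = Fb; 3rd scale degree (up an octave) = Ab.
Fb up to Ab spans 10 letter names and 16 semitones — a major tenth.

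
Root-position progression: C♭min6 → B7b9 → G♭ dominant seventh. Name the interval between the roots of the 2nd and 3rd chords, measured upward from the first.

The roots are B and G♭.
6 letter names make it a sixth; at 7 semitones (a whole step narrower than major) the quality is diminished.

diminished sixth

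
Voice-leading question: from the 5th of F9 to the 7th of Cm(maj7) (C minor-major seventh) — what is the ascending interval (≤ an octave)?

M7

The 5th of F9 is C; the 7th of Cm(maj7) (C minor-major seventh) is B.
Counting 7 letters and 11 half steps from C gives a major seventh.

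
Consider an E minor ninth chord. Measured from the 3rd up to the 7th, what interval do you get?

E minor ninth: E, G, B, D, F#.
That puts G below D.
Counting 5 letters and 7 half steps from G gives a perfect fifth.

perfect 5th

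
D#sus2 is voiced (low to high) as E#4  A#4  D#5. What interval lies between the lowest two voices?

P4

Those voices are E#4 and A#4.
E# up to A# spans 4 letter names and 5 semitones — a perfect fourth.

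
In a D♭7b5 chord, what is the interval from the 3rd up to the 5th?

diminished 3rd

The chord tones of D♭7b5 are D♭ F A𝄫 C♭.
3rd = F; 5th = A𝄫.
F up to A𝄫 is 2 semitones, a whole step narrower than a major third, so the interval is diminished.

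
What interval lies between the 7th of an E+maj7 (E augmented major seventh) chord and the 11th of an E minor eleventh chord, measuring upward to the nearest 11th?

E+maj7 (E augmented major seventh) has D# as its 7th, and E minor eleventh has A as its 11th.
D# up to A is 6 semitones, a half step narrower than a perfect fifth, so the interval is diminished.

diminished fifth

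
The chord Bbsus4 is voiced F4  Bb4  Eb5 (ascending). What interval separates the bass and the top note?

minor 7th

The outer voices are F4 and Eb5.
From F to Eb: 10 semitones over a seventh = minor.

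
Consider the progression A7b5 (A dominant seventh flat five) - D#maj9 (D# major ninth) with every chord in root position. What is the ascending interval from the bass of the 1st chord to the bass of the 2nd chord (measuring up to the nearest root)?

The roots are A and D#.
From A to D#: 6 semitones over a fourth = augmented.

augmented fourth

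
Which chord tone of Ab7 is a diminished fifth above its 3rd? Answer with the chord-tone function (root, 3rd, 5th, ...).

The chord tones of Ab dominant seventh are Ab–C–Eb–Gb.
The 3rd is C. A diminished fifth above C is Gb.
Gb is the chord's 7th.

7th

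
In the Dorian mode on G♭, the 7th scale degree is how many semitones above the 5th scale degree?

3

The scale is G♭ A♭ B𝄫 C♭ D♭ E♭ F♭.
D♭ up to F♭ is a minor third — 3 semitones.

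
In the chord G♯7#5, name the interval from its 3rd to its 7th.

Spelling the chord: G♯-B♯-D𝄪-F♯.
So we need the interval from B♯ up to F♯.
5 letter names make it a fifth; at 6 semitones (a half step narrower than perfect) the quality is diminished.

d5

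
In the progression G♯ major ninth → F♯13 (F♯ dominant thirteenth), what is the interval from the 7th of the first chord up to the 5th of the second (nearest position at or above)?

diminished fifth

The 7th of G♯ major ninth is F𝄪; the 5th of F♯13 (F♯ dominant thirteenth) is C♯.
5 letter names make it a fifth; at 6 semitones (a half step narrower than perfect) the quality is diminished.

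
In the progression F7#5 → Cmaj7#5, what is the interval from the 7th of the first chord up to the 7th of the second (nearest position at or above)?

F7#5 has Eb as its 7th, and Cmaj7#5 has B as its 7th.
5 letter names make it a fifth; at 8 semitones (a half step wider than perfect) the quality is augmented.

augmented fifth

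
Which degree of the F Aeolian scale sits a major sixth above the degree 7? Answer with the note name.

C

The scale is F G A♭ B♭ C D♭ E♭.
The degree 7 is E♭; a major sixth above that is C — scale degree 5.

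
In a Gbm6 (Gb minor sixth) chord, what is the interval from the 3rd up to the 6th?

augmented fourth

The chord tones of Gbmin6 are Gb, Bbb, Db, Eb.
3rd = Bbb; 6th = Eb.
4 letter names make it a fourth; at 6 semitones (a half step wider than perfect) the quality is augmented.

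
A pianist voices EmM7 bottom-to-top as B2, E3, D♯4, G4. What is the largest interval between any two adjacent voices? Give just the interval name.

Adjacent intervals: B2→E3 = perfect fourth; E3→D♯4 = major seventh; D♯4→G4 = diminished fourth.
The largest is E3 to D♯4, a major seventh (11 semitones).

major 7th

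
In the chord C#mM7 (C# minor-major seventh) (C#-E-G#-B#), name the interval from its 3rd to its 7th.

So we need the interval from E up to B#.
5 letter names make it a fifth; at 8 semitones (a half step wider than perfect) the quality is augmented.

A5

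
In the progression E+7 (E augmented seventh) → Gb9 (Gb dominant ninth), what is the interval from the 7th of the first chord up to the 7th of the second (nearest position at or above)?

diminished third

The 7th of E+7 (E augmented seventh) is D; the 7th of Gb9 (Gb dominant ninth) is Fb.
From D to Fb: 2 semitones over a third = diminished.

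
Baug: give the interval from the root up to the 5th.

augmented 5th

The chord tones of B+ are B–D♯–F𝄪.
Root = B; 5th = F𝄪.
B up to F𝄪 is 8 semitones, a half step wider than a perfect fifth, so the interval is augmented.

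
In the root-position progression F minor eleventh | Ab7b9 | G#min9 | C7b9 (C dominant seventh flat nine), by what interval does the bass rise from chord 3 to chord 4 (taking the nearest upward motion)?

The roots are G# and C.
From G# to C: 4 semitones over a fourth = diminished.

diminished fourth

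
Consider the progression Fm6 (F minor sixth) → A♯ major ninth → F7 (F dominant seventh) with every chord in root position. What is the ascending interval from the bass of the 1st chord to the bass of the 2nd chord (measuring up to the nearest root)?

The roots are F and A♯.
F up to A♯ is 5 semitones, a half step wider than a major third, so the interval is augmented.

augmented third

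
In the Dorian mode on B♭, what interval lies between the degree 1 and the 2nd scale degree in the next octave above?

major ninth

Spelling the Dorian mode on B♭: B♭ C D♭ E♭ F G A♭.
The degree 1 is B♭ and the 2nd scale degree (up an octave) is C.
Counting 9 letters and 14 half steps from B♭ gives a major ninth.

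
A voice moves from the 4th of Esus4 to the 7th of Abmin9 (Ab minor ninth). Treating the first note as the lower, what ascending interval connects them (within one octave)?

diminished seventh

Esus4 has A as its 4th, and Abmin9 (Ab minor ninth) has Gb as its 7th.
From A to Gb: 9 semitones over a seventh = diminished.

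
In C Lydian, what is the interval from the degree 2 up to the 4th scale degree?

major 3rd

C lydian: C D E F# G A B.
That puts D below F#.
D up to F# spans 3 letter names and 4 semitones — a major third.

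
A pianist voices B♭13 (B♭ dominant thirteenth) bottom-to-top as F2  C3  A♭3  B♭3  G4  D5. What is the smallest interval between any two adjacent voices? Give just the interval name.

M2

Adjacent intervals: F2→C3 = perfect fifth; C3→A♭3 = minor sixth; A♭3→B♭3 = major second; B♭3→G4 = major sixth; G4→D5 = perfect fifth.
The smallest is A♭3 to B♭3, a major second (2 semitones).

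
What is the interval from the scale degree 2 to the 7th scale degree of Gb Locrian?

M6

The scale runs Gb Abb Bbb Cb Dbb Ebb Fb.
So we need the interval from Abb up to Fb.
Counting 6 letters and 9 half steps from Abb gives a major sixth.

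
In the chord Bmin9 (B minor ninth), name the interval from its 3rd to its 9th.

major seventh

The chord tones of Bm9 are B, D, F♯, A, C♯.
So we need the interval from D up to C♯.
Counting 7 letters and 11 half steps from D gives a major seventh.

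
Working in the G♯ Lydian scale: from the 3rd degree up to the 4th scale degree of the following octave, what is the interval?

The scale runs G♯ A♯ B♯ C𝄪 D♯ E♯ F𝄪.
The 3rd degree is B♯ and the degree 4 (up an octave) is C𝄪.
From B♯ to C𝄪 is 14 semitones, exactly the major ninth.

major ninth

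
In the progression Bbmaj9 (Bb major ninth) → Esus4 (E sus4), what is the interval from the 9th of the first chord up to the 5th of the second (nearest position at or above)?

The 9th of Bbmaj9 (Bb major ninth) is C; the 5th of Esus4 (E sus4) is B.
Counting 7 letters and 11 half steps from C gives a major seventh.

major seventh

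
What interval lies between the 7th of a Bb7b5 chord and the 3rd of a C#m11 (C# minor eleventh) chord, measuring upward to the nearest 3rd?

Bb7b5 has Ab as its 7th, and C#m11 (C# minor eleventh) has E as its 3rd.
From Ab to E: 8 semitones over a fifth = augmented.

A5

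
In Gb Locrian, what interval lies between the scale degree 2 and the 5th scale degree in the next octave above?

perfect eleventh

Gb locrian: Gb Abb Bbb Cb Dbb Ebb Fb.
The scale degree 2 is Abb and the 5th scale degree (up an octave) is Dbb.
Counting 11 letters and 17 half steps from Abb gives a perfect eleventh.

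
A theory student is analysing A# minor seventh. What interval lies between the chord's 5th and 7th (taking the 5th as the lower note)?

A#-7 (A# minor seventh): A#-C#-E#-G#.
The 5th is E# and the 7th is G#.
3 letter names make it a third; at 3 semitones (a half step narrower than major) the quality is minor.

minor third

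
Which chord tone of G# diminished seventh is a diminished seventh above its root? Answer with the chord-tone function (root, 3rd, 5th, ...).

7th

G#dim7 (G# diminished seventh): G#-B-D-F.
The root is G#. A diminished seventh above G# is F.
F is the chord's 7th.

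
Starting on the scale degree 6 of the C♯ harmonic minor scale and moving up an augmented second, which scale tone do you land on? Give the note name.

B#

The scale is C♯ D♯ E F♯ G♯ A B♯.
The scale degree 6 is A; an augmented second above that is B♯ — scale degree 7.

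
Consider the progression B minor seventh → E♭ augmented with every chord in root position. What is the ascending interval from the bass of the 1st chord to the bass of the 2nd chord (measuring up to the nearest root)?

The roots are B and E♭.
4 letter names make it a fourth; at 4 semitones (a half step narrower than perfect) the quality is diminished.

d4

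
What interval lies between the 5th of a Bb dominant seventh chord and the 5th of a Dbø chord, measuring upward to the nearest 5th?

diminished third

The 5th of Bb dominant seventh is F; the 5th of Dbø is Abb.
F up to Abb is 2 semitones, a whole step narrower than a major third, so the interval is diminished.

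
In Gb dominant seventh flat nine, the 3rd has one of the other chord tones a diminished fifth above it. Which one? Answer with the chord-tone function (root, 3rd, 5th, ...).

The chord tones of Gb7b9 (Gb dominant seventh flat nine) are Gb–Bb–Db–Fb–Abb.
The 3rd is Bb. A diminished fifth above Bb is Fb.
Fb is the chord's 7th.

7th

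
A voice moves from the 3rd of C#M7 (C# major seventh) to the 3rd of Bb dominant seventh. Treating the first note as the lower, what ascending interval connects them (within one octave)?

The 3rd of C#M7 (C# major seventh) is E#; the 3rd of Bb dominant seventh is D.
From E# to D: 9 semitones over a seventh = diminished.

diminished 7th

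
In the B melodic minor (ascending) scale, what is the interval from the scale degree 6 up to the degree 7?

major second

Spelling the B melodic minor (ascending) scale: B C# D E F# G# A#.
The scale degree 6 is G# and the degree 7 is A#.
G# up to A# spans 2 letter names and 2 semitones — a major second.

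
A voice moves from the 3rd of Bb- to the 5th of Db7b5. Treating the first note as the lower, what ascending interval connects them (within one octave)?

diminished fifth

The 3rd of Bb- is Db; the 5th of Db7b5 is Abb.
Db up to Abb is 6 semitones, a half step narrower than a perfect fifth, so the interval is diminished.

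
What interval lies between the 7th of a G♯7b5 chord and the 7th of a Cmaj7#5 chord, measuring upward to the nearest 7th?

G♯7b5 has F♯ as its 7th, and Cmaj7#5 has B as its 7th.
From F♯ to B is 5 semitones, exactly the perfect fourth.

perfect fourth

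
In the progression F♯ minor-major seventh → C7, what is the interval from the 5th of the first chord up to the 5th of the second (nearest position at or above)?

The 5th of F♯ minor-major seventh is C♯; the 5th of C7 is G.
From C♯ to G: 6 semitones over a fifth = diminished.

diminished fifth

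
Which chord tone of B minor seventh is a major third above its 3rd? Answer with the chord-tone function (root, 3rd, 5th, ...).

5th

The chord tones of Bmin7 (B minor seventh) are B-D-F♯-A.
The 3rd is D. A major third above D is F♯.
F♯ is the chord's 5th.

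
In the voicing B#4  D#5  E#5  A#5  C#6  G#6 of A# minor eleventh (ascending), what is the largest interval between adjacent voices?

Adjacent intervals: B#4→D#5 = minor third; D#5→E#5 = major second; E#5→A#5 = perfect fourth; A#5→C#6 = minor third; C#6→G#6 = perfect fifth.
The largest is C#6 to G#6, a perfect fifth (7 semitones).

P5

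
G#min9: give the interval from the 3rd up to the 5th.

major third

G#m9 is spelled G#-B-D#-F#-A#.
The 3rd is B and the 5th is D#.
From B to D# is 4 semitones, exactly the major third.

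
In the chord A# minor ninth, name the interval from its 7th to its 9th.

Spelling the chord: A#, C#, E#, G#, B#.
The 7th is G# and the 9th is B#.
Counting 3 letters and 4 half steps from G# gives a major third.

major third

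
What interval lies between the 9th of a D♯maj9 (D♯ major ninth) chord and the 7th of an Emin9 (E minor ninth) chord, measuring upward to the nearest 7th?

The 9th of D♯maj9 (D♯ major ninth) is E♯; the 7th of Emin9 (E minor ninth) is D.
7 letter names make it a seventh; at 9 semitones (a whole step narrower than major) the quality is diminished.

diminished seventh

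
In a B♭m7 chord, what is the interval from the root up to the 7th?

minor seventh

B♭-7 (B♭ minor seventh) is spelled B♭–D♭–F–A♭.
That puts B♭ below A♭.
From B♭ to A♭: 10 semitones over a seventh = minor.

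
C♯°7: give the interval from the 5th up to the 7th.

The chord tones of C♯ diminished seventh are C♯–E–G–B♭.
So we need the interval from G up to B♭.
3 letter names make it a third; at 3 semitones (a half step narrower than major) the quality is minor.

minor 3rd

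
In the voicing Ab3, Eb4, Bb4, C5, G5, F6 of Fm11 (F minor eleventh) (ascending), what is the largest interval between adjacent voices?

m7

Adjacent intervals: Ab3→Eb4 = perfect fifth; Eb4→Bb4 = perfect fifth; Bb4→C5 = major second; C5→G5 = perfect fifth; G5→F6 = minor seventh.
The largest is G5 to F6, a minor seventh (10 semitones).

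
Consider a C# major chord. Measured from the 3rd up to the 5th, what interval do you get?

C#maj is spelled C#-E#-G#.
That puts E# below G#.
From E# to G#: 3 semitones over a third = minor.

minor third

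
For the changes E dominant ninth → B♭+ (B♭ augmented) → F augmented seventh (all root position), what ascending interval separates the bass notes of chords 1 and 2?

diminished 5th

The roots are E and B♭.
E up to B♭ is 6 semitones, a half step narrower than a perfect fifth, so the interval is diminished.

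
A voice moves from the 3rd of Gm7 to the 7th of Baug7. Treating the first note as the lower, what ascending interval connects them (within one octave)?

Gm7 has Bb as its 3rd, and Baug7 has A as its 7th.
Counting 7 letters and 11 half steps from Bb gives a major seventh.

M7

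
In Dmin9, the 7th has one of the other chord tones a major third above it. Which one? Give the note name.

Spelling the chord: D F A C E.
The 7th is C. A major third above C is E.
E is the chord's 9th.

E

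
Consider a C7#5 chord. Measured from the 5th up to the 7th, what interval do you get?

diminished third

Caug7 (C augmented seventh) is spelled C–E–G#–Bb.
The 5th is G# and the 7th is Bb.
G# up to Bb is 2 semitones, a whole step narrower than a major third, so the interval is diminished.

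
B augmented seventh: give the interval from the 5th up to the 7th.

The chord tones of B augmented seventh are B–D#–F##–A.
5th = F##; 7th = A.
F## up to A is 2 semitones, a whole step narrower than a major third, so the interval is diminished.

diminished third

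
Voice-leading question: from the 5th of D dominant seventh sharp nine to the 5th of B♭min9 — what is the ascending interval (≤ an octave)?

minor sixth

The 5th of D dominant seventh sharp nine is A; the 5th of B♭min9 is F.
From A to F: 8 semitones over a sixth = minor.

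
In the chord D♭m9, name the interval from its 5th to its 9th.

D♭ minor ninth: D♭-F♭-A♭-C♭-E♭.
So we need the interval from A♭ up to E♭.
Counting 5 letters and 7 half steps from A♭ gives a perfect fifth.

perfect 5th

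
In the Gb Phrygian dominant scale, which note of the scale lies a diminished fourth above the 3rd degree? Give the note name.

Ebb

The scale is Gb Abb Bb Cb Db Ebb Fb.
The 3rd degree is Bb; a diminished fourth above that is Ebb — scale degree 6.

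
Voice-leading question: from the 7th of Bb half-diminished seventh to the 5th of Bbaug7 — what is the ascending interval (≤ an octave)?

augmented sixth

Bb half-diminished seventh has Ab as its 7th, and Bbaug7 has F# as its 5th.
From Ab to F#: 10 semitones over a sixth = augmented.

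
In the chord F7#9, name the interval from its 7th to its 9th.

augmented 3rd

The chord tones of F7#9 are F–A–C–Eb–G#.
That puts Eb below G#.
Eb up to G# is 5 semitones, a half step wider than a major third, so the interval is augmented.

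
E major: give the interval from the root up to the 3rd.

The chord tones of E major are E, G#, B.
So we need the interval from E up to G#.
Counting 3 letters and 4 half steps from E gives a major third.

M3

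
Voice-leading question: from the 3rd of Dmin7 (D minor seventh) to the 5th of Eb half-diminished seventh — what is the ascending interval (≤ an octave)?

diminished 4th

Dmin7 (D minor seventh) has F as its 3rd, and Eb half-diminished seventh has Bbb as its 5th.
From F to Bbb: 4 semitones over a fourth = diminished.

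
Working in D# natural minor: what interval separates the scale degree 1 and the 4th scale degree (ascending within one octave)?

D# natural minor: D# E# F# G# A# B C#.
That puts D# below G#.
D# up to G# spans 4 letter names and 5 semitones — a perfect fourth.

perfect 4th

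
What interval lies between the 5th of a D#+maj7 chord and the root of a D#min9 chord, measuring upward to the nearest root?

D#+maj7 has A## as its 5th, and D#min9 has D# as its root.
A## up to D# is 4 semitones, a half step narrower than a perfect fourth, so the interval is diminished.

d4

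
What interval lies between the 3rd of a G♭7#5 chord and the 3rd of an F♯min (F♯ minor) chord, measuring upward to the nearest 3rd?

G♭7#5 has B♭ as its 3rd, and F♯min (F♯ minor) has A as its 3rd.
B♭ up to A spans 7 letter names and 11 semitones — a major seventh.

M7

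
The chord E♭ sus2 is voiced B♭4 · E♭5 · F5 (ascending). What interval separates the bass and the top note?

The outer voices are B♭4 and F5.
Counting 5 letters and 7 half steps from B♭ gives a perfect fifth.

perfect fifth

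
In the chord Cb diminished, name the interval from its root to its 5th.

Cbdim is spelled Cb, Ebb, Gbb.
That puts Cb below Gbb.
Cb up to Gbb is 6 semitones, a half step narrower than a perfect fifth, so the interval is diminished.

diminished fifth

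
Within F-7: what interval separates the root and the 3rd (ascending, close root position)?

Fm7 (F minor seventh) is spelled F A♭ C E♭.
That puts F below A♭.
F up to A♭ is 3 semitones, a half step narrower than a major third, so the interval is minor.

minor third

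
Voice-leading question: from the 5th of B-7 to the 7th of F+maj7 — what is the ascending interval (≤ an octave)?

minor 7th

B-7 has F# as its 5th, and F+maj7 has E as its 7th.
From F# to E: 10 semitones over a seventh = minor.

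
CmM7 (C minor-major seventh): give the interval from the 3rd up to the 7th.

augmented fifth

The chord tones of CmM7 (C minor-major seventh) are C Eb G B.
3rd = Eb; 7th = B.
5 letter names make it a fifth; at 8 semitones (a half step wider than perfect) the quality is augmented.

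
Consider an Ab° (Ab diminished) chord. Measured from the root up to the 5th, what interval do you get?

Ab° is spelled Ab–Cb–Ebb.
Root = Ab; 5th = Ebb.
5 letter names make it a fifth; at 6 semitones (a half step narrower than perfect) the quality is diminished.

diminished fifth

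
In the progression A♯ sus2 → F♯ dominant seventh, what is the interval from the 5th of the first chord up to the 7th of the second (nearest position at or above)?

A♯ sus2 has E♯ as its 5th, and F♯ dominant seventh has E as its 7th.
8 letter names make it an octave; at 11 semitones (a half step narrower than perfect) the quality is diminished.

diminished octave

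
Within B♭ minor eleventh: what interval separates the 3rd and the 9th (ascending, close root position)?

B♭m11: B♭–D♭–F–A♭–C–E♭.
That puts D♭ below C.
D♭ up to C spans 7 letter names and 11 semitones — a major seventh.

M7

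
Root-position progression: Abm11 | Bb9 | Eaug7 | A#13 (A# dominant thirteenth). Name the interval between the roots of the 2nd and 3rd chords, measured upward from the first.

The roots are Bb and E.
Bb up to E is 6 semitones, a half step wider than a perfect fourth, so the interval is augmented.

A4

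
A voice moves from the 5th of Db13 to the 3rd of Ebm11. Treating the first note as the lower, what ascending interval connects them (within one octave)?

The 5th of Db13 is Ab; the 3rd of Ebm11 is Gb.
Ab up to Gb is 10 semitones, a half step narrower than a major seventh, so the interval is minor.

minor seventh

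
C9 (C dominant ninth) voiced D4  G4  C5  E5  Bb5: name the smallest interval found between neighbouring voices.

M3

Adjacent intervals: D4→G4 = perfect fourth; G4→C5 = perfect fourth; C5→E5 = major third; E5→Bb5 = diminished fifth.
The smallest is C5 to E5, a major third (4 semitones).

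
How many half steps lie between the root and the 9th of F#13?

14

F#13 is spelled F#–A#–C#–E–G#–D#.
F# to G# is a major ninth: 14 semitones.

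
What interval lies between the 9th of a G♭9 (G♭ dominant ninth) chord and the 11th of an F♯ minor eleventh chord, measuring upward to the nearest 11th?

The 9th of G♭9 (G♭ dominant ninth) is A♭; the 11th of F♯ minor eleventh is B.
2 letter names make it a second; at 3 semitones (a half step wider than major) the quality is augmented.

augmented second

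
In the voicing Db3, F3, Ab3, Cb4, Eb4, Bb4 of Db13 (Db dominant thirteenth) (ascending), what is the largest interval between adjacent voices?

P5

Adjacent intervals: Db3→F3 = major third; F3→Ab3 = minor third; Ab3→Cb4 = minor third; Cb4→Eb4 = major third; Eb4→Bb4 = perfect fifth.
The largest is Eb4 to Bb4, a perfect fifth (7 semitones).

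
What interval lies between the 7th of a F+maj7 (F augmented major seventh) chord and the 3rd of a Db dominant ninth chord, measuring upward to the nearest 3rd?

minor second

The 7th of F+maj7 (F augmented major seventh) is E; the 3rd of Db dominant ninth is F.
2 letter names make it a second; at 1 semitone (a half step narrower than major) the quality is minor.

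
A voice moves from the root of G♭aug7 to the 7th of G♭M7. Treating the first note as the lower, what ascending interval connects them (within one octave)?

G♭aug7 has G♭ as its root, and G♭M7 has F as its 7th.
Counting 7 letters and 11 half steps from G♭ gives a major seventh.

major seventh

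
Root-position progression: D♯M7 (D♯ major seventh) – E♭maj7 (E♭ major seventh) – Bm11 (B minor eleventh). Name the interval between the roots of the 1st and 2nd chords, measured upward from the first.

The roots are D♯ and E♭.
2 letter names make it a second; at 0 semitones (a whole step narrower than major) the quality is diminished.

diminished 2nd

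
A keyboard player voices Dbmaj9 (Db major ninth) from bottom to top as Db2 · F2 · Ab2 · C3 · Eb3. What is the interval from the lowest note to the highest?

M9

The outer voices are Db2 and Eb3.
Db up to Eb spans 9 letter names and 14 semitones — a major ninth.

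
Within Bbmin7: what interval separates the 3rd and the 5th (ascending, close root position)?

major third

The chord tones of Bbm7 are Bb–Db–F–Ab.
That puts Db below F.
From Db to F is 4 semitones, exactly the major third.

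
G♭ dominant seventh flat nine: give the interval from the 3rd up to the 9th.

Spelling the chord: G♭-B♭-D♭-F♭-A𝄫.
The 3rd is B♭ and the 9th is A𝄫.
7 letter names make it a seventh; at 9 semitones (a whole step narrower than major) the quality is diminished.

diminished 7th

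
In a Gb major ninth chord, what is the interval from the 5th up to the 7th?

M3

The chord tones of Gbmaj9 (Gb major ninth) are Gb, Bb, Db, F, Ab.
The 5th is Db and the 7th is F.
Db up to F spans 3 letter names and 4 semitones — a major third.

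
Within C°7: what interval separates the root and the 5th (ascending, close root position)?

Cdim7 is spelled C-Eb-Gb-Bbb.
That puts C below Gb.
From C to Gb: 6 semitones over a fifth = diminished.

diminished 5th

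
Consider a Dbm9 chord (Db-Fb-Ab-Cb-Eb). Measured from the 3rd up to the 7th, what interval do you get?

3rd = Fb; 7th = Cb.
Fb up to Cb spans 5 letter names and 7 semitones — a perfect fifth.

P5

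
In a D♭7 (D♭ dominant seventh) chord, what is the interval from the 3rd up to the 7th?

The chord tones of D♭ dominant seventh are D♭ F A♭ C♭.
So we need the interval from F up to C♭.
F up to C♭ is 6 semitones, a half step narrower than a perfect fifth, so the interval is diminished.
That tritone between 3rd and 7th is what gives the dominant seventh its pull toward resolution.

diminished fifth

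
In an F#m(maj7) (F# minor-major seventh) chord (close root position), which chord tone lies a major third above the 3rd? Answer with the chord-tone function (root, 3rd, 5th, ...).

F#m(maj7) is spelled F#-A-C#-E#.
The 3rd is A. A major third above A is C#.
C# is the chord's 5th.

5th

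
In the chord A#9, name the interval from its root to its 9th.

A#9 is spelled A#-C##-E#-G#-B#.
Root = A#; 9th = B#.
From A# to B# is 14 semitones, exactly the major ninth.

major ninth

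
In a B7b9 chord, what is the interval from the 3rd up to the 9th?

B7b9 (B dominant seventh flat nine): B D♯ F♯ A C.
The 3rd is D♯ and the 9th is C.
7 letter names make it a seventh; at 9 semitones (a whole step narrower than major) the quality is diminished.

diminished seventh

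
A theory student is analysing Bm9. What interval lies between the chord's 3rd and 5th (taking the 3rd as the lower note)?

Bm9 (B minor ninth): B, D, F♯, A, C♯.
So we need the interval from D up to F♯.
Counting 3 letters and 4 half steps from D gives a major third.

major 3rd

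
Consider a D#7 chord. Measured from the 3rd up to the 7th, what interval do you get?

d5

Spelling the chord: D#, F##, A#, C#.
3rd = F##; 7th = C#.
From F## to C#: 6 semitones over a fifth = diminished.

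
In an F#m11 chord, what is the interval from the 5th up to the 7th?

Spelling the chord: F# A C# E G# B.
5th = C#; 7th = E.
From C# to E: 3 semitones over a third = minor.

minor third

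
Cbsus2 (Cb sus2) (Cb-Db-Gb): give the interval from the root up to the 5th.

perfect fifth

So we need the interval from Cb up to Gb.
Counting 5 letters and 7 half steps from Cb gives a perfect fifth.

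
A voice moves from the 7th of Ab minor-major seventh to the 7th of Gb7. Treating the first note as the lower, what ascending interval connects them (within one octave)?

diminished 7th

The 7th of Ab minor-major seventh is G; the 7th of Gb7 is Fb.
G up to Fb is 9 semitones, a whole step narrower than a major seventh, so the interval is diminished.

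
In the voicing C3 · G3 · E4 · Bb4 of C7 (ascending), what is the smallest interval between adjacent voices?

Adjacent intervals: C3→G3 = perfect fifth; G3→E4 = major sixth; E4→Bb4 = diminished fifth.
The smallest is E4 to Bb4, a diminished fifth (6 semitones).

d5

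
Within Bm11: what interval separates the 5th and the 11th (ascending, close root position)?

The chord tones of Bm11 are B D F# A C# E.
The 5th is F# and the 11th is E.
7 letter names make it a seventh; at 10 semitones (a half step narrower than major) the quality is minor.

minor 7th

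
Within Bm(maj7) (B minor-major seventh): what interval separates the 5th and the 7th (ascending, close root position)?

Bm(maj7): B D F# A#.
5th = F#; 7th = A#.
F# up to A# spans 3 letter names and 4 semitones — a major third.

major 3rd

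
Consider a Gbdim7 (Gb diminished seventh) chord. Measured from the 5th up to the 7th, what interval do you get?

minor third

Gb diminished seventh is spelled Gb Bbb Dbb Fbb.
That puts Dbb below Fbb.
Dbb up to Fbb is 3 semitones, a half step narrower than a major third, so the interval is minor.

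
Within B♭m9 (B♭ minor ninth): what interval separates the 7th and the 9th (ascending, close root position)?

major 3rd

B♭m9: B♭–D♭–F–A♭–C.
7th = A♭; 9th = C.
Counting 3 letters and 4 half steps from A♭ gives a major third.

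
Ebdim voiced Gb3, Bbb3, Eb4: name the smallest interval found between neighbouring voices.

Adjacent intervals: Gb3→Bbb3 = minor third; Bbb3→Eb4 = augmented fourth.
The smallest is Gb3 to Bbb3, a minor third (3 semitones).

minor third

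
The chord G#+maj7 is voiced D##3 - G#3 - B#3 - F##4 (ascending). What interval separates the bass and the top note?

minor tenth

The outer voices are D##3 and F##4.
From D## to F##: 15 semitones over a tenth = minor.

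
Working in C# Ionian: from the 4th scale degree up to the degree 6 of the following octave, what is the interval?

The scale runs C# D# E# F# G# A# B#.
The 4th scale degree is F# and the 6th scale degree (up an octave) is A#.
F# up to A# spans 10 letter names and 16 semitones — a major tenth.

major 10th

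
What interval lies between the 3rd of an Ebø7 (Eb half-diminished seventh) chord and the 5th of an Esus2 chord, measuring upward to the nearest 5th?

augmented third

Ebø7 (Eb half-diminished seventh) has Gb as its 3rd, and Esus2 has B as its 5th.
3 letter names make it a third; at 5 semitones (a half step wider than major) the quality is augmented.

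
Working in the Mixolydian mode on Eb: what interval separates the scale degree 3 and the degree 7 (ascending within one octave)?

The scale runs Eb F G Ab Bb C Db.
Scale degree 3 = G; 7th degree = Db.
G up to Db is 6 semitones, a half step narrower than a perfect fifth, so the interval is diminished.

diminished 5th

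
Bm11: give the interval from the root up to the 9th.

major ninth

Bm11: B-D-F#-A-C#-E.
Root = B; 9th = C#.
Counting 9 letters and 14 half steps from B gives a major ninth.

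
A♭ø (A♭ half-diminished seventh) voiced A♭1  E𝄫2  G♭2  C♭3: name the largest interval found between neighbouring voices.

d5

Adjacent intervals: A♭1→E𝄫2 = diminished fifth; E𝄫2→G♭2 = major third; G♭2→C♭3 = perfect fourth.
The largest is A♭1 to E𝄫2, a diminished fifth (6 semitones).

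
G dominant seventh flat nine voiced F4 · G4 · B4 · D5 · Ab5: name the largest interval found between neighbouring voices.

Adjacent intervals: F4→G4 = major second; G4→B4 = major third; B4→D5 = minor third; D5→Ab5 = diminished fifth.
The largest is D5 to Ab5, a diminished fifth (6 semitones).

d5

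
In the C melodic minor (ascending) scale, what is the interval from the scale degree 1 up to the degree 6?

M6

C melodic minor: C D E♭ F G A B.
So we need the interval from C up to A.
C up to A spans 6 letter names and 9 semitones — a major sixth.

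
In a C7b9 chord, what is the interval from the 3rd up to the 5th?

Spelling the chord: C, E, G, Bb, Db.
So we need the interval from E up to G.
E up to G is 3 semitones, a half step narrower than a major third, so the interval is minor.

m3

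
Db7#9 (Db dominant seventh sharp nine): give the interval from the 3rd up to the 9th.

Spelling the chord: Db F Ab Cb E.
That puts F below E.
From F to E is 11 semitones, exactly the major seventh.

major seventh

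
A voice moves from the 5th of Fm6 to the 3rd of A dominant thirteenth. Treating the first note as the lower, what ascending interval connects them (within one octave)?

Fm6 has C as its 5th, and A dominant thirteenth has C# as its 3rd.
1 letter names make it a unison; at 1 semitone (a half step wider than perfect) the quality is augmented.

augmented unison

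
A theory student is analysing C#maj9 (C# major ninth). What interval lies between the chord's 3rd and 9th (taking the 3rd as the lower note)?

The chord tones of C#maj9 are C#–E#–G#–B#–D#.
The 3rd is E# and the 9th is D#.
7 letter names make it a seventh; at 10 semitones (a half step narrower than major) the quality is minor.

m7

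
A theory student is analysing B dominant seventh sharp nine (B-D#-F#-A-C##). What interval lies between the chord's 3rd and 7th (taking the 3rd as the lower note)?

diminished 5th

So we need the interval from D# up to A.
D# up to A is 6 semitones, a half step narrower than a perfect fifth, so the interval is diminished.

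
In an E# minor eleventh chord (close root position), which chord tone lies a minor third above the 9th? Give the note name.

E#m11 is spelled E#–G#–B#–D#–F##–A#.
The 9th is F##. A minor third above F## is A#.
A# is the chord's 11th.

A#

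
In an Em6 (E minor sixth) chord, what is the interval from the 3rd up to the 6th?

A4

Emin6 (E minor sixth) is spelled E-G-B-C#.
The 3rd is G and the 6th is C#.
G up to C# is 6 semitones, a half step wider than a perfect fourth, so the interval is augmented.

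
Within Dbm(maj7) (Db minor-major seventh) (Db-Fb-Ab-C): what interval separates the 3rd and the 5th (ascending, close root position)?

That puts Fb below Ab.
From Fb to Ab is 4 semitones, exactly the major third.

major third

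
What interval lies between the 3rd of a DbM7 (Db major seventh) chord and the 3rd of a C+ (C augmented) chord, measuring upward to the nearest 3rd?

The 3rd of DbM7 (Db major seventh) is F; the 3rd of C+ (C augmented) is E.
From F to E is 11 semitones, exactly the major seventh.

major seventh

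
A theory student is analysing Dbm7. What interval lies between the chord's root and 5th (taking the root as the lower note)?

Dbm7: Db–Fb–Ab–Cb.
Root = Db; 5th = Ab.
Db up to Ab spans 5 letter names and 7 semitones — a perfect fifth.

P5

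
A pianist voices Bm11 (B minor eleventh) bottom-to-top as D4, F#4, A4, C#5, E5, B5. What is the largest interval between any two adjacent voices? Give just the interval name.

perfect fifth

Adjacent intervals: D4→F#4 = major third; F#4→A4 = minor third; A4→C#5 = major third; C#5→E5 = minor third; E5→B5 = perfect fifth.
The largest is E5 to B5, a perfect fifth (7 semitones).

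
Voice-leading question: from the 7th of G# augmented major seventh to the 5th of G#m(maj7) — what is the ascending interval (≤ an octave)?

minor sixth

The 7th of G# augmented major seventh is F##; the 5th of G#m(maj7) is D#.
6 letter names make it a sixth; at 8 semitones (a half step narrower than major) the quality is minor.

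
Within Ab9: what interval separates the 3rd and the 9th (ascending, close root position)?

The chord tones of Ab9 (Ab dominant ninth) are Ab–C–Eb–Gb–Bb.
That puts C below Bb.
From C to Bb: 10 semitones over a seventh = minor.

minor 7th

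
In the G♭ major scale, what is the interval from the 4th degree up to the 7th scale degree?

augmented fourth

G♭ major: G♭ A♭ B♭ C♭ D♭ E♭ F.
The 4th degree is C♭ and the degree 7 is F.
4 letter names make it a fourth; at 6 semitones (a half step wider than perfect) the quality is augmented.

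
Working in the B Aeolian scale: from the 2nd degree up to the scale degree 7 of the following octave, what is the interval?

The scale runs B C# D E F# G A.
The 2nd degree is C# and the degree 7 (up an octave) is A.
13 letter names make it a thirteenth; at 20 semitones (a half step narrower than major) the quality is minor.

minor thirteenth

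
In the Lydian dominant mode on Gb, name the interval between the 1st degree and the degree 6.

Spelling the Lydian dominant mode on Gb: Gb Ab Bb C Db Eb Fb.
The 1st degree is Gb and the 6th degree is Eb.
From Gb to Eb is 9 semitones, exactly the major sixth.

M6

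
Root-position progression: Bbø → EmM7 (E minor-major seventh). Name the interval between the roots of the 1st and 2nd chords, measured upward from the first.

The roots are Bb and E.
4 letter names make it a fourth; at 6 semitones (a half step wider than perfect) the quality is augmented.

augmented fourth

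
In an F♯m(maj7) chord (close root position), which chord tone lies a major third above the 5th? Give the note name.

E#

The chord tones of F♯mM7 are F♯ A C♯ E♯.
The 5th is C♯. A major third above C♯ is E♯.
E♯ is the chord's 7th.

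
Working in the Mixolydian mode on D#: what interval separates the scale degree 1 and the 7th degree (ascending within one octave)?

The scale runs D# E# F## G# A# B# C#.
Scale degree 1 = D#; 7th degree = C#.
D# up to C# is 10 semitones, a half step narrower than a major seventh, so the interval is minor.

minor seventh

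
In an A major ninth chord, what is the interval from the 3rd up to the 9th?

Amaj9 is spelled A-C#-E-G#-B.
The 3rd is C# and the 9th is B.
C# up to B is 10 semitones, a half step narrower than a major seventh, so the interval is minor.

minor seventh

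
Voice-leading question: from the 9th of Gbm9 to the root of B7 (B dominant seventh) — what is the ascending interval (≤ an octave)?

augmented second

Gbm9 has Ab as its 9th, and B7 (B dominant seventh) has B as its root.
Ab up to B is 3 semitones, a half step wider than a major second, so the interval is augmented.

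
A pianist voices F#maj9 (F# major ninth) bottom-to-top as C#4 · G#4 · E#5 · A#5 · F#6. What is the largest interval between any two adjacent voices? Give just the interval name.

Adjacent intervals: C#4→G#4 = perfect fifth; G#4→E#5 = major sixth; E#5→A#5 = perfect fourth; A#5→F#6 = minor sixth.
The largest is G#4 to E#5, a major sixth (9 semitones).

major 6th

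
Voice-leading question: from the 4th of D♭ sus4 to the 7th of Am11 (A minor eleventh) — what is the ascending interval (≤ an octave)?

The 4th of D♭ sus4 is G♭; the 7th of Am11 (A minor eleventh) is G.
G♭ up to G is 1 semitone, a half step wider than a perfect unison, so the interval is augmented.

augmented unison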